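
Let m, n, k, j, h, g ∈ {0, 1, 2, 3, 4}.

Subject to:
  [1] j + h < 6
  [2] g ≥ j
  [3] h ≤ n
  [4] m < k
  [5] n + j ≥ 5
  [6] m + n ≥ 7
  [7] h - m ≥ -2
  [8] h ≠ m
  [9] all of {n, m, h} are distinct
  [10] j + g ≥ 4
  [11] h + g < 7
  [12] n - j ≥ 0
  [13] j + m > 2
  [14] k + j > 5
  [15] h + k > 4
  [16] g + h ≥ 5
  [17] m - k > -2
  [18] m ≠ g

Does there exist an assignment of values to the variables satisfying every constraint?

Setting (m, n, k, j, h, g) = (3, 4, 4, 2, 2, 4) satisfies everything: constraint 1: j + h = 4; constraint 5: n + j = 6; constraint 6: m + n = 7, and the others follow.

Satisfiable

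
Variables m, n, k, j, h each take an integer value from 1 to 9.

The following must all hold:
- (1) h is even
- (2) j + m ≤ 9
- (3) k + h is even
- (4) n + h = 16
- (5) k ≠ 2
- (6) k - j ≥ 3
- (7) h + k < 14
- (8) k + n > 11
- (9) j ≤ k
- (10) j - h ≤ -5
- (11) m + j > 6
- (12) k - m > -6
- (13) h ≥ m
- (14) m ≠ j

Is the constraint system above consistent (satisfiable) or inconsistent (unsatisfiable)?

The assignment m = 8, n = 8, k = 4, j = 1, h = 8 works:
  constraint 2 holds since j + m = 9.
  constraint 4 holds since n + h = 16.
  constraint 6 holds since k - j = 3.
The rest check out directly.

Satisfiable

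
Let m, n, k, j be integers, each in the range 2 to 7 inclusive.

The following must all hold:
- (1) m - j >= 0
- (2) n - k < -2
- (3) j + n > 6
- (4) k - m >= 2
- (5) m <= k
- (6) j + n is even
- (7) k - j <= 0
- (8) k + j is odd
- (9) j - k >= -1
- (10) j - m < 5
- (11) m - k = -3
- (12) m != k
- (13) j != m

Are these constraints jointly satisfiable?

Unsatisfiable

Constraints 1, 4, and 9 give j − k ≥ -1, k − m ≥ 2, m − j ≥ 0.
Adding all 3 inequalities: the left sides telescope to 0, and the right sides sum to (-1) + 2 + 0 = 1. So 0 ≥ 1, which is false.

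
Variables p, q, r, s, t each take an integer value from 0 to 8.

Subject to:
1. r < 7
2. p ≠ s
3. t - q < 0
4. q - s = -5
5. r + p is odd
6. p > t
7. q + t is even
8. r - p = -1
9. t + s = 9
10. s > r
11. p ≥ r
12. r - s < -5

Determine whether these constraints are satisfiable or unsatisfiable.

Satisfiable

Setting (p, q, r, s, t) = (2, 3, 1, 8, 1) satisfies everything: constraint 3: t - q = -2; constraint 4: q - s = -5, and the others follow.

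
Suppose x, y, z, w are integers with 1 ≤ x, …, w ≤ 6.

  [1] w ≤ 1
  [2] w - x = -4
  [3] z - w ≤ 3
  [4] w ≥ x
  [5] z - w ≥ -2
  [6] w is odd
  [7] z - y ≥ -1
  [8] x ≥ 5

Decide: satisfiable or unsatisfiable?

Unsatisfiable

From constraints 4 and 8: w ≥ x and x ≥ 5, so w ≥ 5. From constraint 1: w ≤ 1. But 1 < 5, so no value of w works.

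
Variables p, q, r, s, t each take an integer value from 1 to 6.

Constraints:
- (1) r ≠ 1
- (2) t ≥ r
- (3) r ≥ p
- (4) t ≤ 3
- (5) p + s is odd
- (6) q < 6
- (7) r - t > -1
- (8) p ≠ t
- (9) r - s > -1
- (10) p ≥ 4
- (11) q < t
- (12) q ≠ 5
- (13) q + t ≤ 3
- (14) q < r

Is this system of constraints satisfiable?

Unsatisfiable

From constraints 3 and 10: r ≥ p and p ≥ 4, so r ≥ 4. From constraints 2 and 4: r ≤ t and t ≤ 3, so r ≤ 3. But 3 < 4, so no value of r works.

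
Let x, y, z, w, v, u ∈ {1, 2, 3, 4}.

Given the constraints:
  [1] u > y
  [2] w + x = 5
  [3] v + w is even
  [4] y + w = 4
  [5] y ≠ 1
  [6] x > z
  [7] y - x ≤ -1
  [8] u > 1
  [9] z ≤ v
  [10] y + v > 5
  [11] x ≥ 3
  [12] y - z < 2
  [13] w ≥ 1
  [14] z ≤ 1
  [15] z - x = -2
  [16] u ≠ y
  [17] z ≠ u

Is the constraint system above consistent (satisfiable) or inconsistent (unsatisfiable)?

Try x = 3, y = 2, z = 1, w = 2, v = 4, u = 4.
Check constraint 2: w + x = 5; constraint 4: y + w = 4; constraint 7: y - x = -1. The remaining constraints are straightforward to verify.

Satisfiable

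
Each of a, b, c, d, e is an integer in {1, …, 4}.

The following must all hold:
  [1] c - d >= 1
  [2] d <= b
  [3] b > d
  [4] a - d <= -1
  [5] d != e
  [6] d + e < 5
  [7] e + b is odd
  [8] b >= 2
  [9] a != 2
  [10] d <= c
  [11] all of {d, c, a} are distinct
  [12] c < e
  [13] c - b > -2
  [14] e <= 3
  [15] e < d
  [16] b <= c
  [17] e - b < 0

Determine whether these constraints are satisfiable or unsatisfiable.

Unsatisfiable

Constraints 3, 12, 15, and 16 give c < e, e < d, d < b, b ≤ c. Chaining: c < e < d < b ≤ c, which forces c < c — impossible.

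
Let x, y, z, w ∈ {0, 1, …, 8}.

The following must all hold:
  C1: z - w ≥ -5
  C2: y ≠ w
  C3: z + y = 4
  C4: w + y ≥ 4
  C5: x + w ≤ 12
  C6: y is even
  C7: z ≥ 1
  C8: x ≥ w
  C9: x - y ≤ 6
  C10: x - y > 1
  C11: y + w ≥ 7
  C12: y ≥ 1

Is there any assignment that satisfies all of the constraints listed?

Satisfiable

Try x = 6, y = 2, z = 2, w = 5.
Check constraint 1: z - w = -3; constraint 3: z + y = 4. The remaining constraints are straightforward to verify.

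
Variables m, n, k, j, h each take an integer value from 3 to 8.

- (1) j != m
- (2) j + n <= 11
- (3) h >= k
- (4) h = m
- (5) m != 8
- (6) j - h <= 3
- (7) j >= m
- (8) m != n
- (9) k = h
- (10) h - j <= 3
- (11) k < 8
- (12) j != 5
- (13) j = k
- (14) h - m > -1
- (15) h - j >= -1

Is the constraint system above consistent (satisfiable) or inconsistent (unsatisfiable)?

Unsatisfiable

From constraints 4, 9, and 13, j = k = h = m, so j = m. But constraint 1 says j ≠ m. Contradiction.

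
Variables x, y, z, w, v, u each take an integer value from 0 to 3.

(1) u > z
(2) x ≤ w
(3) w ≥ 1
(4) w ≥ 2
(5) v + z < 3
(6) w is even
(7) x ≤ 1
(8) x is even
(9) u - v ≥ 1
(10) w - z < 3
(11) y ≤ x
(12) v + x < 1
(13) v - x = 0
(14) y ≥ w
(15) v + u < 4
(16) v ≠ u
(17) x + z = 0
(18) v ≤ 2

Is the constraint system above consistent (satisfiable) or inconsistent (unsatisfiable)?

From constraints 4 and 14: y ≥ w and w ≥ 2, so y ≥ 2. From constraints 7 and 11: y ≤ x and x ≤ 1, so y ≤ 1. But 1 < 2, so no value of y works.

Unsatisfiable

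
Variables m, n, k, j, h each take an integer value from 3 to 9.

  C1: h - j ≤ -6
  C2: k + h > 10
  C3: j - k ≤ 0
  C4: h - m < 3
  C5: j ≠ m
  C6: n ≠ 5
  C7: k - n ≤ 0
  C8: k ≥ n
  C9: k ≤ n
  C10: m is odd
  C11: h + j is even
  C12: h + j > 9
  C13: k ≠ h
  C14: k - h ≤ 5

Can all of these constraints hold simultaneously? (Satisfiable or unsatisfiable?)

Unsatisfiable

Constraints 1, 3, and 14 give h − k ≥ -5, k − j ≥ 0, j − h ≥ 6.
Adding all 3 inequalities: the left sides telescope to 0, and the right sides sum to (-5) + 0 + 6 = 1. So 0 ≥ 1, which is false.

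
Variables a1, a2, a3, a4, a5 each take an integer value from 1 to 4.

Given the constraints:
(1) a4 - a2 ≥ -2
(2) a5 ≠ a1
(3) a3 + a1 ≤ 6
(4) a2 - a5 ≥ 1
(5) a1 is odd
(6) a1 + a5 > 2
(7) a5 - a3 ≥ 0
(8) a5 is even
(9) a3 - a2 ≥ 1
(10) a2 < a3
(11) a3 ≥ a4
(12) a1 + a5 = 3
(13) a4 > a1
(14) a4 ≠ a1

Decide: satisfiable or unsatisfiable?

Constraints 4, 7, and 9 give a2 − a5 ≥ 1, a5 − a3 ≥ 0, a3 − a2 ≥ 1.
Adding all 3 inequalities: the left sides telescope to 0, and the right sides sum to 1 + 0 + 1 = 2. So 0 ≥ 2, which is false.

Unsatisfiable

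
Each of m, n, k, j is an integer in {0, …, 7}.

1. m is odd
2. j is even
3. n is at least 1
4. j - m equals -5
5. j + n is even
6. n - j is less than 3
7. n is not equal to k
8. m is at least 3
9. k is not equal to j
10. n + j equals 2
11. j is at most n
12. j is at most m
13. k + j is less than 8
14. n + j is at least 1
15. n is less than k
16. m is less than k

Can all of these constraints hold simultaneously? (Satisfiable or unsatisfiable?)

Setting (m, n, k, j) = (5, 2, 6, 0) satisfies everything: constraint 4: j - m = -5; constraint 6: n - j = 2, and the others follow.

Satisfiable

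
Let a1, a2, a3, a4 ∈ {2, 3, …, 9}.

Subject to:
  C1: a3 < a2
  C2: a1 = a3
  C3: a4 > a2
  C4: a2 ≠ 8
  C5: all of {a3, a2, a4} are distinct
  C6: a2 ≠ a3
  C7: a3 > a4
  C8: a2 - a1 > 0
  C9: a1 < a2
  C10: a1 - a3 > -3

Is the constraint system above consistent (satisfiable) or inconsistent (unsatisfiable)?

Constraints 1, 3, and 7 give a3 < a2, a2 < a4, a4 < a3. Chaining: a3 < a2 < a4 < a3, which forces a3 < a3 — impossible.

Unsatisfiable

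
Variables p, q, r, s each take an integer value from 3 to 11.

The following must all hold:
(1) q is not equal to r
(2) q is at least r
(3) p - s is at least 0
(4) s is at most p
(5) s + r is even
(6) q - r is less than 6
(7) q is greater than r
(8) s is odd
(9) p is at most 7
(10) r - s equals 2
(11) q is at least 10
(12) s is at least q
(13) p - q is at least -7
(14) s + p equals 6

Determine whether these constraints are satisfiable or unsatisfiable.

Unsatisfiable

From constraints 11 and 12: s ≥ q and q ≥ 10, so s ≥ 10. From constraints 4 and 9: s ≤ p and p ≤ 7, so s ≤ 7. But 7 < 10, so no value of s works.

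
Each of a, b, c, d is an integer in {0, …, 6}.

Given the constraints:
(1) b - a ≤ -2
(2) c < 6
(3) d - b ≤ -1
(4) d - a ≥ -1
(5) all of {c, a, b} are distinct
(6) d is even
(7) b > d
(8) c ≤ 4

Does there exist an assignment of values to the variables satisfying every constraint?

Constraints 1, 3, and 4 give a − b ≥ 2, b − d ≥ 1, d − a ≥ -1.
Adding all 3 inequalities: the left sides telescope to 0, and the right sides sum to 2 + 1 + (-1) = 2. So 0 ≥ 2, which is false.

Unsatisfiable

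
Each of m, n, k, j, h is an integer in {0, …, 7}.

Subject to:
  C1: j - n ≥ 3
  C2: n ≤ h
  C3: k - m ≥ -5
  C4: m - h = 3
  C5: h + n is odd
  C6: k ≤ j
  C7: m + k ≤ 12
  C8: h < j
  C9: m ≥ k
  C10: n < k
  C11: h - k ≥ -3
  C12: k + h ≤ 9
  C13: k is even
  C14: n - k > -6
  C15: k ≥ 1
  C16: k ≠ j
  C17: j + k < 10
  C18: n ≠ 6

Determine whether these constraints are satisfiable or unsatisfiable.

The assignment m = 7, n = 1, k = 4, j = 5, h = 4 works:
  constraint 1 holds since j - n = 4.
  constraint 3 holds since k - m = -3.
The rest check out directly.

Satisfiable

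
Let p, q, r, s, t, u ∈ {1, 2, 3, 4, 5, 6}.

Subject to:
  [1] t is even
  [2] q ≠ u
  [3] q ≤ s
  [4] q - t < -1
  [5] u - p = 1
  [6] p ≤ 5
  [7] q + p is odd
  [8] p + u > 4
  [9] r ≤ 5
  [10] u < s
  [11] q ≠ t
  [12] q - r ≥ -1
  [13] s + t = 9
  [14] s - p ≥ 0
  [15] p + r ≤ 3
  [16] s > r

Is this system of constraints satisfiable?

One satisfying assignment is p = 2, q = 1, r = 1, s = 5, t = 4, u = 3.
For the less obvious constraints — constraint 4: q - t = -3; constraint 5: u - p = 1 — and the others hold by inspection.

Satisfiable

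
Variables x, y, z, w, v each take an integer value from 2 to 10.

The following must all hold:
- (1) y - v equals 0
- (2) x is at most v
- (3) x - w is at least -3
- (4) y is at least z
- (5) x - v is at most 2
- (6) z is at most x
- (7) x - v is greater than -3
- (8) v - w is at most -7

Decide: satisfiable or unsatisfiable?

Unsatisfiable

Constraints 3, 5, and 8 give x − w ≥ -3, w − v ≥ 7, v − x ≥ -2.
Adding all 3 inequalities: the left sides telescope to 0, and the right sides sum to (-3) + 7 + (-2) = 2. So 0 ≥ 2, which is false.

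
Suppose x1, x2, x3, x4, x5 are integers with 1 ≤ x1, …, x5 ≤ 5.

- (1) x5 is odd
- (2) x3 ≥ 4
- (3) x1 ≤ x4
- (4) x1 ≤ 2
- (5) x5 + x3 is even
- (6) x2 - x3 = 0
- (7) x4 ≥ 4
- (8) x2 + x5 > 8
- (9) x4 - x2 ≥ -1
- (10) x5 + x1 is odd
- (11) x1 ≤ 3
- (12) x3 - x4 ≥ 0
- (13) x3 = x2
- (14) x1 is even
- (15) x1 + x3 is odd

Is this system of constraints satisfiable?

Satisfiable

The assignment x1 = 2, x2 = 5, x3 = 5, x4 = 5, x5 = 5 works:
  constraint 6 holds since x2 - x3 = 0.
  constraint 8 holds since x2 + x5 = 10.
The rest check out directly.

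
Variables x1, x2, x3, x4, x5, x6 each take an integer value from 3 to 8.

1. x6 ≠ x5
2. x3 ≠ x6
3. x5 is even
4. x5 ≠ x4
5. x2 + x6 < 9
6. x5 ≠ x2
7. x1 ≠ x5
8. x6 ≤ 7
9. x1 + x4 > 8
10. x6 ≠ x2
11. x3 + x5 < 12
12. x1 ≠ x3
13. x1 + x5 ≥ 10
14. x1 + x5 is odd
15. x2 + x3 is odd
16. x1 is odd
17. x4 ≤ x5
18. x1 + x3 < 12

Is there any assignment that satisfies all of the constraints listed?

Setting (x1, x2, x3, x4, x5, x6) = (5, 3, 4, 4, 6, 5) satisfies everything: constraint 5: x2 + x6 = 8; constraint 9: x1 + x4 = 9, and the others follow.

Satisfiable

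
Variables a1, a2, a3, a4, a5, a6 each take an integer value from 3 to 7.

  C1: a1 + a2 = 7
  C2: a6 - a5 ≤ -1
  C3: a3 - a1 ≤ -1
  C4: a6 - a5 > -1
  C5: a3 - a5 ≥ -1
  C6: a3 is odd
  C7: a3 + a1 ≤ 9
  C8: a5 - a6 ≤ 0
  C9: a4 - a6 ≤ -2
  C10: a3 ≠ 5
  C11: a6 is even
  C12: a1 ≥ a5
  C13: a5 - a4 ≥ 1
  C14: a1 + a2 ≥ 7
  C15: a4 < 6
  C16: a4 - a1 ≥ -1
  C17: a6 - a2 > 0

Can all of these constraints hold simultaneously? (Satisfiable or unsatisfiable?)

Constraints 2, 3, 5, 9, and 16 give a1 − a3 ≥ 1, a3 − a5 ≥ -1, a5 − a6 ≥ 1, a6 − a4 ≥ 2, a4 − a1 ≥ -1.
Adding all 5 inequalities: the left sides telescope to 0, and the right sides sum to 1 + (-1) + 1 + 2 + (-1) = 2. So 0 ≥ 2, which is false.

Unsatisfiable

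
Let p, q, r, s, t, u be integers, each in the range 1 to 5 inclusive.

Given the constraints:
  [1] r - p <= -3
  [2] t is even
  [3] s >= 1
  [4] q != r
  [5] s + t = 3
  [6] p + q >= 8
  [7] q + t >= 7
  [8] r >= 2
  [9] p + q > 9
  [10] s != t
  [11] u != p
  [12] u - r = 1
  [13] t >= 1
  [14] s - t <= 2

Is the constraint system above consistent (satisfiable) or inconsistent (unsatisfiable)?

Satisfiable

Setting (p, q, r, s, t, u) = (5, 5, 2, 1, 2, 3) satisfies everything: constraint 1: r - p = -3; constraint 5: s + t = 3; constraint 6: p + q = 10, and the others follow.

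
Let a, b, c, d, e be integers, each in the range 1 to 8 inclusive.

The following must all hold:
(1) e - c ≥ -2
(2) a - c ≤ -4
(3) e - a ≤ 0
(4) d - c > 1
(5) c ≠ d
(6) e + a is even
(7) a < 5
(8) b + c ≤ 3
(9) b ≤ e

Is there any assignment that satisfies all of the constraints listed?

Constraints 1, 2, and 3 give a − e ≥ 0, e − c ≥ -2, c − a ≥ 4.
Adding all 3 inequalities: the left sides telescope to 0, and the right sides sum to 0 + (-2) + 4 = 2. So 0 ≥ 2, which is false.

Unsatisfiable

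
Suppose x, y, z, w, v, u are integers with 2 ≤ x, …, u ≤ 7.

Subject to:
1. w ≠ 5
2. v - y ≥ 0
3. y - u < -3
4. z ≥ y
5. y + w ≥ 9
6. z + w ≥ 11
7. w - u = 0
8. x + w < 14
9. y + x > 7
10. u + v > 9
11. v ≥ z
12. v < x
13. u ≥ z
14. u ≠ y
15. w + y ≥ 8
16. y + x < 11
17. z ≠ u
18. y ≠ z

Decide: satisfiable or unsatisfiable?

Setting (x, y, z, w, v, u) = (6, 2, 4, 7, 5, 7) satisfies everything: constraint 2: v - y = 3; constraint 3: y - u = -5, and the others follow.

Satisfiable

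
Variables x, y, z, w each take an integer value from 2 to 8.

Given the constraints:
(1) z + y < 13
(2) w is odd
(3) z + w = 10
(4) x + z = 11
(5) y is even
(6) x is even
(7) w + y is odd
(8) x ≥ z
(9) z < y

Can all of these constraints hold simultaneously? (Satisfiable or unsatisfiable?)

Try x = 8, y = 8, z = 3, w = 7.
Check constraint 1: z + y = 11; constraint 3: z + w = 10; constraint 4: x + z = 11. The remaining constraints are straightforward to verify.

Satisfiable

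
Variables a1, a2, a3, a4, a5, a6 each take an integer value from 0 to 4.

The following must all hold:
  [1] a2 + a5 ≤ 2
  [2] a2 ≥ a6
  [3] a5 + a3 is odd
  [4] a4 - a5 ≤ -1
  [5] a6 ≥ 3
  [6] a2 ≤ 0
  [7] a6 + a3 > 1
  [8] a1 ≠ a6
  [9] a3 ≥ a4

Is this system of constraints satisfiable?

Unsatisfiable

From constraint 5: a6 ≥ 3. From constraints 2 and 6: a6 ≤ a2 and a2 ≤ 0, so a6 ≤ 0. But 0 < 3, so no value of a6 works.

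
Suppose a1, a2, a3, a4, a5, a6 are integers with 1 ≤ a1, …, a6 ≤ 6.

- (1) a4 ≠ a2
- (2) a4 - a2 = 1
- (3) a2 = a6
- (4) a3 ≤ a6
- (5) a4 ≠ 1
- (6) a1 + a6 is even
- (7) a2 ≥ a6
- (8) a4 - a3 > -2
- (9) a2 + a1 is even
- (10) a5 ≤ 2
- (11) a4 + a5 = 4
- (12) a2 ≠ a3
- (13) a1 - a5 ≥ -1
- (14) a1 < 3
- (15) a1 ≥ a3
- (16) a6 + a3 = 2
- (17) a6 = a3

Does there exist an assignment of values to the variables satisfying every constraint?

From constraints 3 and 17, a2 = a6 = a3, so a2 = a3. But constraint 12 says a2 ≠ a3. Contradiction.

Unsatisfiable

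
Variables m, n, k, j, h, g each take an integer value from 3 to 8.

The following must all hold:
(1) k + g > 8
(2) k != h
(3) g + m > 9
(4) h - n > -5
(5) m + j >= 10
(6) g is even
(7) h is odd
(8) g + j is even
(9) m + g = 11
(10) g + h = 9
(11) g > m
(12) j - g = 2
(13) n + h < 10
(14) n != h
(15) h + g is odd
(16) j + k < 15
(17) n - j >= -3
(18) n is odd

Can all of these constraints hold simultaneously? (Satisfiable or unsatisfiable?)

Satisfiable

The assignment m = 5, n = 5, k = 4, j = 8, h = 3, g = 6 works:
  constraint 1 holds since k + g = 10.
  constraint 3 holds since g + m = 11.
  constraint 4 holds since h - n = -2.
The rest check out directly.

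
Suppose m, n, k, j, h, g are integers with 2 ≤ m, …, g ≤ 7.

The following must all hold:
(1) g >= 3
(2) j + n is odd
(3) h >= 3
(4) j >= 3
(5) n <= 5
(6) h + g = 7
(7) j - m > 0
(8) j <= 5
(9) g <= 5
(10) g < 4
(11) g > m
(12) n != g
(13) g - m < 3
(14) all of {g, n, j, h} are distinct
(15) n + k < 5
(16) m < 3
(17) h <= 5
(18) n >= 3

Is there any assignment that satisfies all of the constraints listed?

Unsatisfiable

Constraints 1, 3, 4, 5, 8, 9, 17, and 18 confine each of g, n, j, h to the 3 values {3, …, 5}.
Constraint 14 requires all 4 of them to be distinct, but only 3 values are available — impossible by the pigeonhole principle.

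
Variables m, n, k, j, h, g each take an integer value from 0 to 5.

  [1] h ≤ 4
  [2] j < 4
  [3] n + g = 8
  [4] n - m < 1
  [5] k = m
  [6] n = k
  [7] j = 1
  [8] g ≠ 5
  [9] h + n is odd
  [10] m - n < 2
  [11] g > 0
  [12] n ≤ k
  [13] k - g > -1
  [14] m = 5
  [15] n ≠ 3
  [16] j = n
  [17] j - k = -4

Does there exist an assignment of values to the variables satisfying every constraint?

Constraint 7 fixes j = 1 and constraint 14 fixes m = 5. Constraints 5, 6, and 16 give j = n = k = m, so j = m. But 1 ≠ 5 — contradiction.

Unsatisfiable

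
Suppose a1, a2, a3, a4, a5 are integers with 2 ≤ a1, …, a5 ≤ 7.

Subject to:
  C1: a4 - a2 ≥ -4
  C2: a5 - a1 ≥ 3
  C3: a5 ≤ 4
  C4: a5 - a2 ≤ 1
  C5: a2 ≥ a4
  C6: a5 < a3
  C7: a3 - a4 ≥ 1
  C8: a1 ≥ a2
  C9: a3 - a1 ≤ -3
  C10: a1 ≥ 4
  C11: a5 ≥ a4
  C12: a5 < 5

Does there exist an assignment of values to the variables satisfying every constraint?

Unsatisfiable

Constraints 1, 2, 4, 7, and 9 give a4 − a2 ≥ -4, a2 − a5 ≥ -1, a5 − a1 ≥ 3, a1 − a3 ≥ 3, a3 − a4 ≥ 1.
Adding all 5 inequalities: the left sides telescope to 0, and the right sides sum to (-4) + (-1) + 3 + 3 + 1 = 2. So 0 ≥ 2, which is false.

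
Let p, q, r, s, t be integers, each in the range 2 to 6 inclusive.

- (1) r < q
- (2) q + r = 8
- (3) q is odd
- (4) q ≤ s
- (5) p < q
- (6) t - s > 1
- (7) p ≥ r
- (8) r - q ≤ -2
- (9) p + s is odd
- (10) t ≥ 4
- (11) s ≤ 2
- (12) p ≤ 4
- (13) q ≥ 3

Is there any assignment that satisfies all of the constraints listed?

Unsatisfiable

From constraints 4 and 11: q ≤ s ≤ 2. From constraints 7 and 12: r ≤ p ≤ 4. Hence q + r ≤ 6. But constraint 2 requires q + r = 8, and 8 > 6. Contradiction.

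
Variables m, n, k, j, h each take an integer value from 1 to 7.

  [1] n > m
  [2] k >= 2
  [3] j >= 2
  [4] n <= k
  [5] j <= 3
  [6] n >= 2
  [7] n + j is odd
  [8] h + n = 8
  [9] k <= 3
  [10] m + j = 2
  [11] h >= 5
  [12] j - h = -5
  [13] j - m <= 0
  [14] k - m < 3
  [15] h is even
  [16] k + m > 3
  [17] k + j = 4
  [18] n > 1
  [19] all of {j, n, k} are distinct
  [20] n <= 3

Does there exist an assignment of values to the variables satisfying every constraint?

Unsatisfiable

Constraints 2, 3, 5, 6, 9, and 20 confine each of j, n, k to the 2 values {2, 3}.
Constraint 19 requires all 3 of them to be distinct, but only 2 values are available — impossible by the pigeonhole principle.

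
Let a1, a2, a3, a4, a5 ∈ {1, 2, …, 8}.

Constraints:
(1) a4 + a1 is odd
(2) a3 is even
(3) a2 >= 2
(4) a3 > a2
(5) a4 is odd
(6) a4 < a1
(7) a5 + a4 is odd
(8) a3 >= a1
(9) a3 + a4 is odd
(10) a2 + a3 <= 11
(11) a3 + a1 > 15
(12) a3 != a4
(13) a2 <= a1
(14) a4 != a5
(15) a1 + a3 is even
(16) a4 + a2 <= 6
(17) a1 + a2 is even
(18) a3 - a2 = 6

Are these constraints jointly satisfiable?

One satisfying assignment is a1 = 8, a2 = 2, a3 = 8, a4 = 3, a5 = 8.
For the less obvious constraints — constraint 10: a2 + a3 = 10; constraint 11: a3 + a1 = 16 — and the others hold by inspection.

Satisfiable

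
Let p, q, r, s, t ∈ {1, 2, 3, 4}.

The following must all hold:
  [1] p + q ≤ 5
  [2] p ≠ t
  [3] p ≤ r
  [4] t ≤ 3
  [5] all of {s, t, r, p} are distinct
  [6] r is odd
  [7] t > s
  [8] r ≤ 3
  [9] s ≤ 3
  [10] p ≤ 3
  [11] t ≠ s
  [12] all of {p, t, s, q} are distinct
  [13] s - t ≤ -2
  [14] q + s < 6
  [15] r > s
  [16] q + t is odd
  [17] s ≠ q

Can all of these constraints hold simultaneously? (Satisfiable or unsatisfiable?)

Constraints 4, 8, 9, and 10 confine each of s, t, r, p to the 3 values {1, …, 3} (the domain already gives each ≥ 1).
Constraint 5 requires all 4 of them to be distinct, but only 3 values are available — impossible by the pigeonhole principle.

Unsatisfiable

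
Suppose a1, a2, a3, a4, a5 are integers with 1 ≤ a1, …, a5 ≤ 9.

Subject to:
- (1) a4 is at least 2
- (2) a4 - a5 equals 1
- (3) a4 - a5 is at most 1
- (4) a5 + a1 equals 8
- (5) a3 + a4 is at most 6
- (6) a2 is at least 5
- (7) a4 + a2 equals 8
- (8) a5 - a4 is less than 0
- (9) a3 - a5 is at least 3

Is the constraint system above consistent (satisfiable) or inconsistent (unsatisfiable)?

Satisfiable

Take a1 = 7, a2 = 6, a3 = 4, a4 = 2, a5 = 1. Then constraint 2: a4 - a5 = 1; constraint 3: a4 - a5 = 1; constraint 4: a5 + a1 = 8, and every other listed constraint is also met.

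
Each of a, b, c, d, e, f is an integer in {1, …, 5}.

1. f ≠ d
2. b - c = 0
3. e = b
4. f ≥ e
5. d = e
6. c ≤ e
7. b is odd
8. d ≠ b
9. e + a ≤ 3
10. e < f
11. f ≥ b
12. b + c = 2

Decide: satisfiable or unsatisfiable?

From constraints 3 and 5, d = e = b, so d = b. But constraint 8 says d ≠ b. Contradiction.

Unsatisfiable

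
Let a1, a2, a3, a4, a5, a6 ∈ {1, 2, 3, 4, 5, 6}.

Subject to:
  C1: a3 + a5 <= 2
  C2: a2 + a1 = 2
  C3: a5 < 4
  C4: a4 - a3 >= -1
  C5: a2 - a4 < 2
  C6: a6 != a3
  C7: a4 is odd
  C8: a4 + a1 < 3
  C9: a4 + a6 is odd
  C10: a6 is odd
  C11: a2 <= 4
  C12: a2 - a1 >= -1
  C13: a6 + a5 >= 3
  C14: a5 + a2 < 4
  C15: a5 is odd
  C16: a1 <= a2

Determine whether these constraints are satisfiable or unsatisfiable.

Constraint 7 makes a4 odd and constraint 10 makes a6 odd, so a4 + a6 must be even. Constraint 9 says a4 + a6 is odd — contradiction.

Unsatisfiable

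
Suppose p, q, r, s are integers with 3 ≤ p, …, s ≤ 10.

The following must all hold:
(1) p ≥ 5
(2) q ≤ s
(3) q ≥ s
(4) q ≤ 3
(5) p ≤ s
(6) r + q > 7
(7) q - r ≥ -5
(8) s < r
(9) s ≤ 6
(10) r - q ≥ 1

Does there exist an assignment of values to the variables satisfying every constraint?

Unsatisfiable

From constraints 1 and 5: s ≥ p and p ≥ 5, so s ≥ 5. From constraints 3 and 4: s ≤ q and q ≤ 3, so s ≤ 3. But 3 < 5, so no value of s works.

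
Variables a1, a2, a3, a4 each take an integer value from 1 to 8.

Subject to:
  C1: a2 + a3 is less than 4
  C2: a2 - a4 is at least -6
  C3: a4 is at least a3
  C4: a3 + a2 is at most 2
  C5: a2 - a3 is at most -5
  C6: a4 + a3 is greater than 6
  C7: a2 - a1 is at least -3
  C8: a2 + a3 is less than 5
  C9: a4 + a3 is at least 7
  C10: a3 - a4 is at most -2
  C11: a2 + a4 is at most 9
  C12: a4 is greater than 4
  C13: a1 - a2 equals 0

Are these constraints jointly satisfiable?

Constraints 2, 5, and 10 give a2 − a4 ≥ -6, a4 − a3 ≥ 2, a3 − a2 ≥ 5.
Adding all 3 inequalities: the left sides telescope to 0, and the right sides sum to (-6) + 2 + 5 = 1. So 0 ≥ 1, which is false.

Unsatisfiable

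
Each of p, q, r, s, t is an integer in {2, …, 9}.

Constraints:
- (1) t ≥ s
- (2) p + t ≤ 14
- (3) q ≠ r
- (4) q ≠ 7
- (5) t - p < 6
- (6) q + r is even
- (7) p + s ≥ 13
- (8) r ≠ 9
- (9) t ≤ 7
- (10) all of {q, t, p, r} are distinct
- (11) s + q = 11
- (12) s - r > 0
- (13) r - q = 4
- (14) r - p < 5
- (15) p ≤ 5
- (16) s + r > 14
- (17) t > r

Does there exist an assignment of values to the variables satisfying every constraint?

Unsatisfiable

From constraint 15: p ≤ 5. From constraints 1 and 9: s ≤ t ≤ 7. Hence p + s ≤ 12. But constraint 7 requires p + s ≥ 13, and 13 > 12. Contradiction.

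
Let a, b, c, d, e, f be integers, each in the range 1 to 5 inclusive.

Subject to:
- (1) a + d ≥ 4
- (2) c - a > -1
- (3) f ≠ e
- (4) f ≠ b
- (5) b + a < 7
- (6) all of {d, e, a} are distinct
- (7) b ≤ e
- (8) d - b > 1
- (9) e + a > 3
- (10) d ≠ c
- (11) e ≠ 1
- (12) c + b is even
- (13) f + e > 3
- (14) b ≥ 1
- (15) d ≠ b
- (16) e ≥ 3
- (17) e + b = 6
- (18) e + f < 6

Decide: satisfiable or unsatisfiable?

The assignment a = 2, b = 2, c = 2, d = 5, e = 4, f = 1 works:
  constraint 1 holds since a + d = 7.
  constraint 2 holds since c - a = 0.
The rest check out directly.

Satisfiable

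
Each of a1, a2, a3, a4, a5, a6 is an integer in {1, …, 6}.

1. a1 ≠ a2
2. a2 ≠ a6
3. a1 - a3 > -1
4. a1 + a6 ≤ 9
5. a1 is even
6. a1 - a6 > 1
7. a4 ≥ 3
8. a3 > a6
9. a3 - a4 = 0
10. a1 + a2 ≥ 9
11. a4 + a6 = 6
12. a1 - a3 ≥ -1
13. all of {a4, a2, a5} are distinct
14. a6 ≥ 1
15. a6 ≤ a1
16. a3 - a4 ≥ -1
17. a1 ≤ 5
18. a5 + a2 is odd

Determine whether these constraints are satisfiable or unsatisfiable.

Setting (a1, a2, a3, a4, a5, a6) = (4, 5, 4, 4, 2, 2) satisfies everything: constraint 3: a1 - a3 = 0; constraint 4: a1 + a6 = 6, and the others follow.

Satisfiable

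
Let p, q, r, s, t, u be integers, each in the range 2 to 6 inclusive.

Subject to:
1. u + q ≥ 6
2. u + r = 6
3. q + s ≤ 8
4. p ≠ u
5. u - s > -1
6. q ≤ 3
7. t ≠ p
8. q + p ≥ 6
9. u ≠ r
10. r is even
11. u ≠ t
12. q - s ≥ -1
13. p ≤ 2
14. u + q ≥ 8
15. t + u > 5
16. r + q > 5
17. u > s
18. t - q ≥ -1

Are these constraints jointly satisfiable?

Unsatisfiable

From constraint 6: q ≤ 3. From constraint 13: p ≤ 2. Hence q + p ≤ 5. But constraint 8 requires q + p ≥ 6, and 6 > 5. Contradiction.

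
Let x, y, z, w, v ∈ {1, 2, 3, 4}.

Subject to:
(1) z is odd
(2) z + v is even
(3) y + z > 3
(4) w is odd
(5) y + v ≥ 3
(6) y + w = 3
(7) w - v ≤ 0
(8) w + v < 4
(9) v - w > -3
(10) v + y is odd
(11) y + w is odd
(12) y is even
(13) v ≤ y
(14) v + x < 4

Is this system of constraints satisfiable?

One satisfying assignment is x = 2, y = 2, z = 3, w = 1, v = 1.
For the less obvious constraints — constraint 3: y + z = 5; constraint 5: y + v = 3; constraint 6: y + w = 3 — and the others hold by inspection.

Satisfiable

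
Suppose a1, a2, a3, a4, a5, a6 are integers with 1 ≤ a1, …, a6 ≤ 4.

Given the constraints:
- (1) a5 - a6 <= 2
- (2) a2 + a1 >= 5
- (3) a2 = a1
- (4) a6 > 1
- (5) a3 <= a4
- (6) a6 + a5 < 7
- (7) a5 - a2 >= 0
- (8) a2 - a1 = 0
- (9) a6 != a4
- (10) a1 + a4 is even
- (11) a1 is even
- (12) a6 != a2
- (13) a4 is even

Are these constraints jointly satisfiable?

One satisfying assignment is a1 = 4, a2 = 4, a3 = 4, a4 = 4, a5 = 4, a6 = 2.
For the less obvious constraints — constraint 1: a5 - a6 = 2; constraint 2: a2 + a1 = 8; constraint 6: a6 + a5 = 6 — and the others hold by inspection.

Satisfiable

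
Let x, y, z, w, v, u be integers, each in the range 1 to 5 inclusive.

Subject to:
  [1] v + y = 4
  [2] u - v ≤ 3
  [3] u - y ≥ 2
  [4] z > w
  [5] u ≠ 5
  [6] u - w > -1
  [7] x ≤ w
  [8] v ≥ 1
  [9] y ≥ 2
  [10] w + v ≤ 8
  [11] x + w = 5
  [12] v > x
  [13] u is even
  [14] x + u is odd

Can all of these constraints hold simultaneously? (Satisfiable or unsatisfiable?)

Satisfiable

Setting (x, y, z, w, v, u) = (1, 2, 5, 4, 2, 4) satisfies everything: constraint 1: v + y = 4; constraint 2: u - v = 2, and the others follow.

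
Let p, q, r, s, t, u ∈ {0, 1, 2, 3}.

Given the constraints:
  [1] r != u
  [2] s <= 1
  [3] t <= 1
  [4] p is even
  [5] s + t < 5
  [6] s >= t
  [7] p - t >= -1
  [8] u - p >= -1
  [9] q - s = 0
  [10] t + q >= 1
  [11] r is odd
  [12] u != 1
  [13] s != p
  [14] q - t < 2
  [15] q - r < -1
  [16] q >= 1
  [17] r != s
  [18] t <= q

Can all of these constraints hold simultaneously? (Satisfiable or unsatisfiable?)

Satisfiable

Take p = 0, q = 1, r = 3, s = 1, t = 1, u = 2. Then constraint 5: s + t = 2; constraint 7: p - t = -1; constraint 8: u - p = 2, and every other listed constraint is also met.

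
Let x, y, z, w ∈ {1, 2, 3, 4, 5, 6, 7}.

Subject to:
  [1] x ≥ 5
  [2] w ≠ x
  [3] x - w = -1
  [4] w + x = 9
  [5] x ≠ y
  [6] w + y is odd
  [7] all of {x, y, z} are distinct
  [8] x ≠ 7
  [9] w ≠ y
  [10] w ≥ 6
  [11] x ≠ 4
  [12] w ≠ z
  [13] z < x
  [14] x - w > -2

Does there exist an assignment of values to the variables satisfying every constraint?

Unsatisfiable

From constraint 10: w ≥ 6. From constraint 1: x ≥ 5. Hence w + x ≥ 11. But constraint 4 requires w + x = 9, and 9 < 11. Contradiction.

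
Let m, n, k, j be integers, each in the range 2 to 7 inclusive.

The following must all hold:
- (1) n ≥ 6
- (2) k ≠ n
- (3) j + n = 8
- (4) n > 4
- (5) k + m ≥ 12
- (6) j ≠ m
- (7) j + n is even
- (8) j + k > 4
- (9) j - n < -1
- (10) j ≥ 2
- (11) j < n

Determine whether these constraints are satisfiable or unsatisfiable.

Satisfiable

Setting (m, n, k, j) = (7, 6, 5, 2) satisfies everything: constraint 3: j + n = 8; constraint 5: k + m = 12; constraint 8: j + k = 7, and the others follow.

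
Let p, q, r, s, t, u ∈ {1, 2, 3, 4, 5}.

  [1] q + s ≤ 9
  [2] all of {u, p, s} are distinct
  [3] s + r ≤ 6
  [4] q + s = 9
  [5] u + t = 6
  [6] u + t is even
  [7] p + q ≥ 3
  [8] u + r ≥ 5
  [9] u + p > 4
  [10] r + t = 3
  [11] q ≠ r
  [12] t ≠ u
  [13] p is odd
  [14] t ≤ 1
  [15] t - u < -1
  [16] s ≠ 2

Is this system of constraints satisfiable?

Take p = 1, q = 5, r = 2, s = 4, t = 1, u = 5. Then constraint 1: q + s = 9; constraint 3: s + r = 6, and every other listed constraint is also met.

Satisfiable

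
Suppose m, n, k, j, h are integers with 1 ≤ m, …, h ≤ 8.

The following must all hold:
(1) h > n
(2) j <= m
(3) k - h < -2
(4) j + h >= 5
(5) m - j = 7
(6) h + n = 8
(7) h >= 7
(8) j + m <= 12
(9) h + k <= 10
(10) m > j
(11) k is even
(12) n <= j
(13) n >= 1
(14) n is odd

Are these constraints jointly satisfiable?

Satisfiable

The assignment m = 8, n = 1, k = 2, j = 1, h = 7 works:
  constraint 3 holds since k - h = -5.
  constraint 4 holds since j + h = 8.
The rest check out directly.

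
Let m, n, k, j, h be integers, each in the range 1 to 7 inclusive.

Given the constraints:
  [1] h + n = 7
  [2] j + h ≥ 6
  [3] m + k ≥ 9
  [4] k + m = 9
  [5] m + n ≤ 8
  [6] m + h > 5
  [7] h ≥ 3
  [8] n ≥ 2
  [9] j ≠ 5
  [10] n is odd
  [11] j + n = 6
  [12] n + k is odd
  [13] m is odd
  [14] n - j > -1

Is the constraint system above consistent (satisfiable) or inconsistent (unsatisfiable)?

Setting (m, n, k, j, h) = (3, 3, 6, 3, 4) satisfies everything: constraint 1: h + n = 7; constraint 2: j + h = 7; constraint 3: m + k = 9, and the others follow.

Satisfiable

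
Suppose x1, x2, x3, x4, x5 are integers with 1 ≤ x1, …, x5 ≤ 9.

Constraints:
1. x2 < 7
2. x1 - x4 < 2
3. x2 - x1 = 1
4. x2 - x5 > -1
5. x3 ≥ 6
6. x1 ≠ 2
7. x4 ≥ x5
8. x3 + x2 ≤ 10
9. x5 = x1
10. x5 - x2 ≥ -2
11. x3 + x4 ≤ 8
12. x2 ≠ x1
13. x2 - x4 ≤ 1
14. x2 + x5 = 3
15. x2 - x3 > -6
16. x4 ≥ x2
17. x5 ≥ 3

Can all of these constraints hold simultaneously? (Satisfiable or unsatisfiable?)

From constraint 5: x3 ≥ 6. From constraints 7 and 17: x4 ≥ x5 ≥ 3. Hence x3 + x4 ≥ 9. But constraint 11 requires x3 + x4 ≤ 8, and 8 < 9. Contradiction.

Unsatisfiable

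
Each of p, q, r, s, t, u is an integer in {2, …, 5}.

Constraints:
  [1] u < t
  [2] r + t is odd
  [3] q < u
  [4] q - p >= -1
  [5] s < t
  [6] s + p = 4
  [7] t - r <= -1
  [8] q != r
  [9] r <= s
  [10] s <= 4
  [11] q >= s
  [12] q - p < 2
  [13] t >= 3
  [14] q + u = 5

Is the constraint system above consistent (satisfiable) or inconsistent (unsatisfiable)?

Unsatisfiable

Constraints 1, 3, 7, 9, and 11 give s ≤ q, q < u, u < t, t < r, r ≤ s. Chaining: s ≤ q < u < t < r ≤ s, which forces s < s — impossible.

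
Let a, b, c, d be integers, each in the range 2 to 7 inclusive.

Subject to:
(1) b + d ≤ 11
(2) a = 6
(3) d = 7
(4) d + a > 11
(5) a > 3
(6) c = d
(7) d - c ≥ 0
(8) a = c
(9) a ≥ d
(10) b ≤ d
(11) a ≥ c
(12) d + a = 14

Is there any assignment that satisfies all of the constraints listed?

Unsatisfiable

Constraint 2 fixes a = 6 and constraint 3 fixes d = 7. Constraints 6 and 8 give a = c = d, so a = d. But 6 ≠ 7 — contradiction.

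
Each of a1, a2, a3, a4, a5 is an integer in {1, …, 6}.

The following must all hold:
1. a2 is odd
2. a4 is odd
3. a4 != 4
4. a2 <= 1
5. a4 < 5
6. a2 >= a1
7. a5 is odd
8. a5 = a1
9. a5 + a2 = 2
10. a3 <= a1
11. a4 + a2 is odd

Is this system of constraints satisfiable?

Unsatisfiable

Constraint 2 makes a4 odd and constraint 1 makes a2 odd, so a4 + a2 must be even. Constraint 11 says a4 + a2 is odd — contradiction.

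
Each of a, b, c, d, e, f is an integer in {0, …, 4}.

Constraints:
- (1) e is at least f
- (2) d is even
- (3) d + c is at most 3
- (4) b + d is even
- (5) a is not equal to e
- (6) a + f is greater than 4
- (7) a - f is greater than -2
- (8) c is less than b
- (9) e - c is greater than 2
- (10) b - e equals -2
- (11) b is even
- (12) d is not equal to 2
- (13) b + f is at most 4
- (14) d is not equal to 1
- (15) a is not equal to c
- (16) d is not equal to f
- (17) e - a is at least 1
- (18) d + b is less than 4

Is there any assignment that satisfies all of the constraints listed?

Try a = 3, b = 2, c = 0, d = 0, e = 4, f = 2.
Check constraint 3: d + c = 0; constraint 6: a + f = 5; constraint 7: a - f = 1. The remaining constraints are straightforward to verify.

Satisfiable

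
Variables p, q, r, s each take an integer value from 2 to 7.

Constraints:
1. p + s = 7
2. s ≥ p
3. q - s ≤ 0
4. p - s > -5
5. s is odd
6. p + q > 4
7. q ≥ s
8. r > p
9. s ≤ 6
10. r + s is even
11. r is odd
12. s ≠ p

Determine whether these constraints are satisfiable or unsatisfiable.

Try p = 2, q = 5, r = 5, s = 5.
Check constraint 1: p + s = 7; constraint 3: q - s = 0. The remaining constraints are straightforward to verify.

Satisfiable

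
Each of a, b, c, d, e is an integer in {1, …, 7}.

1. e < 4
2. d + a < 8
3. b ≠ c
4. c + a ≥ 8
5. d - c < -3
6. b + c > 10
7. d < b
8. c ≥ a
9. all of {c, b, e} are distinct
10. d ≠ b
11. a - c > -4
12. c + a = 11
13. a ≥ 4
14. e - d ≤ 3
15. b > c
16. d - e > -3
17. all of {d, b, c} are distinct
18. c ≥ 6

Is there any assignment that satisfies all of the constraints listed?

Satisfiable

Take a = 5, b = 7, c = 6, d = 1, e = 2. Then constraint 2: d + a = 6; constraint 4: c + a = 11; constraint 5: d - c = -5, and every other listed constraint is also met.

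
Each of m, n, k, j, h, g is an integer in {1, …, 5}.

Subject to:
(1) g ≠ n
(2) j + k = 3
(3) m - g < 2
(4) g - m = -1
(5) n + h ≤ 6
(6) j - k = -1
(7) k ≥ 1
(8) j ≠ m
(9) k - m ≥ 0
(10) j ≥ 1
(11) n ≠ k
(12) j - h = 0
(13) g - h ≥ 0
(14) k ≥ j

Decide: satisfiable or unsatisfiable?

Satisfiable

One satisfying assignment is m = 2, n = 5, k = 2, j = 1, h = 1, g = 1.
For the less obvious constraints — constraint 2: j + k = 3; constraint 3: m - g = 1; constraint 4: g - m = -1 — and the others hold by inspection.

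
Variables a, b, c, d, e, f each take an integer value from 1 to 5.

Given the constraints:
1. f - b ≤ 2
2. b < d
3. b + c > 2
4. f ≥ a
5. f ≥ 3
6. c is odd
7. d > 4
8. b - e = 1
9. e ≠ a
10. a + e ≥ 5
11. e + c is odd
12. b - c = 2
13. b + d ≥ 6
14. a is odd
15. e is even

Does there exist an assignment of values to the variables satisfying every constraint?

The assignment a = 5, b = 3, c = 1, d = 5, e = 2, f = 5 works:
  constraint 1 holds since f - b = 2.
  constraint 3 holds since b + c = 4.
  constraint 8 holds since b - e = 1.
The rest check out directly.

Satisfiable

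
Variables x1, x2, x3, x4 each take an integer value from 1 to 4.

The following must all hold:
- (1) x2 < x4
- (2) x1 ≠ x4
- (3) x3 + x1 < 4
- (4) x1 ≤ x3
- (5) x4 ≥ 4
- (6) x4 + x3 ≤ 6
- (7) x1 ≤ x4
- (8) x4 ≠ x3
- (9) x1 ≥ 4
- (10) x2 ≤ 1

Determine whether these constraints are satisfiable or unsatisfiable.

From constraint 5: x4 ≥ 4. From constraints 4 and 9: x3 ≥ x1 ≥ 4. Hence x4 + x3 ≥ 8. But constraint 6 requires x4 + x3 ≤ 6, and 6 < 8. Contradiction.

Unsatisfiable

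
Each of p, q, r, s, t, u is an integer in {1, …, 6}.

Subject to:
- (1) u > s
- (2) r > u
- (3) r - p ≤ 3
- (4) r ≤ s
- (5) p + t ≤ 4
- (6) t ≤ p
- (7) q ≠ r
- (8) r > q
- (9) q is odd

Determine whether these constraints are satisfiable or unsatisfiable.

Constraints 1, 2, and 4 give s < u, u < r, r ≤ s. Chaining: s < u < r ≤ s, which forces s < s — impossible.

Unsatisfiable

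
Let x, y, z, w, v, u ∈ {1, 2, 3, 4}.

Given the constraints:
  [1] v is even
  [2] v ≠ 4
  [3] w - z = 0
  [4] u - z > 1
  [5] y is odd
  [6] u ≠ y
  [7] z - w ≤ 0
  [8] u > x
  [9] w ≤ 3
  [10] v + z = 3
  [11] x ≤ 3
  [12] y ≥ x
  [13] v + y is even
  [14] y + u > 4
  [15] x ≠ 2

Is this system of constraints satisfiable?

Constraint 1 makes v even and constraint 5 makes y odd, so v + y must be odd. Constraint 13 says v + y is even — contradiction.

Unsatisfiable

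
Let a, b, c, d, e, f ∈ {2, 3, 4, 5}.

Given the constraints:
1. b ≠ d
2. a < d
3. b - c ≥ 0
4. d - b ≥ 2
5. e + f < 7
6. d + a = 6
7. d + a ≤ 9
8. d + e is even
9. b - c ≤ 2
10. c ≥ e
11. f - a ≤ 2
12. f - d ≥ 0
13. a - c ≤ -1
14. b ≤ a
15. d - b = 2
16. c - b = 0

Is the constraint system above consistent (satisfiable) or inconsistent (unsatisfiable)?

Constraints 3, 4, 11, 12, and 13 give f − d ≥ 0, d − b ≥ 2, b − c ≥ 0, c − a ≥ 1, a − f ≥ -2.
Adding all 5 inequalities: the left sides telescope to 0, and the right sides sum to 0 + 2 + 0 + 1 + (-2) = 1. So 0 ≥ 1, which is false.

Unsatisfiable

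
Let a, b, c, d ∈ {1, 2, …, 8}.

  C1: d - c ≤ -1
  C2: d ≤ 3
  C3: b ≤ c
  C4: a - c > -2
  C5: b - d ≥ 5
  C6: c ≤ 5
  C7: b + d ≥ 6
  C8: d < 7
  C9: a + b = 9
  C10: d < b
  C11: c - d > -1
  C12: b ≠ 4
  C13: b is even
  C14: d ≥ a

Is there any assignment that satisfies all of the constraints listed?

Unsatisfiable

From constraints 2 and 14: a ≤ d ≤ 3. From constraints 3 and 6: b ≤ c ≤ 5. Hence a + b ≤ 8. But constraint 9 requires a + b = 9, and 9 > 8. Contradiction.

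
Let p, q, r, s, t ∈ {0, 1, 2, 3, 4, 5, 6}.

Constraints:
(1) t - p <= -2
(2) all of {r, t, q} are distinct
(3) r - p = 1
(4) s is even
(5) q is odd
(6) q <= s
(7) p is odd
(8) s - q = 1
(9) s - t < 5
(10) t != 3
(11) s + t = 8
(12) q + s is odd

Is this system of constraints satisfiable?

Take p = 5, q = 5, r = 6, s = 6, t = 2. Then constraint 1: t - p = -3; constraint 3: r - p = 1, and every other listed constraint is also met.

Satisfiable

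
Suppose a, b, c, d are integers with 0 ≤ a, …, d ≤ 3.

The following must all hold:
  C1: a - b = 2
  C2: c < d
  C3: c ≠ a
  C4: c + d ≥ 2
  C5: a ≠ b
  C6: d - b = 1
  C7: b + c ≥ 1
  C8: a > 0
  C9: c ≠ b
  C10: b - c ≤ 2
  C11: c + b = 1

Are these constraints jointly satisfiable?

Satisfiable

The assignment a = 3, b = 1, c = 0, d = 2 works:
  constraint 1 holds since a - b = 2.
  constraint 4 holds since c + d = 2.
The rest check out directly.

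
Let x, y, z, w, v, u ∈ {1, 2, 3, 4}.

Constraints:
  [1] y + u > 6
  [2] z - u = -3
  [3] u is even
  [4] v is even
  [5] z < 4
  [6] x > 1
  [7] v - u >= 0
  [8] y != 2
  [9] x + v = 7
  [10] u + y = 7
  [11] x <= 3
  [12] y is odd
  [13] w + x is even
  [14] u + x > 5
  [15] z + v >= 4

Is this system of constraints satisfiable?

The assignment x = 3, y = 3, z = 1, w = 3, v = 4, u = 4 works:
  constraint 1 holds since y + u = 7.
  constraint 2 holds since z - u = -3.
  constraint 7 holds since v - u = 0.
The rest check out directly.

Satisfiable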